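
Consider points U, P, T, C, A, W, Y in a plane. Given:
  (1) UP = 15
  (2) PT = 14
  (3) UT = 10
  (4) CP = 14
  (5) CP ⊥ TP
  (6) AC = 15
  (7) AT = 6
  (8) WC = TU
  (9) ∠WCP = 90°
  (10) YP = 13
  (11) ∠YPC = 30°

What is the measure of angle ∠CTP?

Step 1: By the law of cosines on triangle TPC: TC² = 14² + 14² − 2·14·14·cos(90°) = 392, so TC = 14·√2.
Step 2: By the inverse law of cosines on triangle CTP: cos(∠CTP) = ((14·√2)² + 14² − 14²) / (2·14·√2·14) = 392/554.37 = 0.7071, so ∠CTP = 45°.

Therefore, the measure of angle ∠CTP = 45°.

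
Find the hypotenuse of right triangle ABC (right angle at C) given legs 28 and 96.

AB = sqrt(28^2 + 96^2) = sqrt(10000) = 100

100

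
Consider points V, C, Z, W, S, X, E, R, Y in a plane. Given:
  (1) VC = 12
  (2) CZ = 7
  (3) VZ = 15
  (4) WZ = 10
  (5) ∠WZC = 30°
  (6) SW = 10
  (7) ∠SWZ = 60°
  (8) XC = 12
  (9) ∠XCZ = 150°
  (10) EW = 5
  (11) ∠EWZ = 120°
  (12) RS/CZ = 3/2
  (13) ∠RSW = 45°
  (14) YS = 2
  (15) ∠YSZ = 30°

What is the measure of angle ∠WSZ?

Step 1: By the law of cosines on triangle SWZ: SZ² = 10² + 10² − 2·10·10·cos(60°) = 100, so SZ = 10.
Step 2: By the inverse law of cosines on triangle WSZ: cos(∠WSZ) = (10² + 10² − 10²) / (2·10·10) = 100/200 = 0.5, so ∠WSZ = 60°.

Therefore, the measure of angle ∠WSZ = 60°.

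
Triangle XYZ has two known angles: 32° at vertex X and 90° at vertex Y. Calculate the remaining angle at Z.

Let angle Z = x. Then 32 + 90 + x = 180.
x = 180 - 122 = 58 degrees.

58 degrees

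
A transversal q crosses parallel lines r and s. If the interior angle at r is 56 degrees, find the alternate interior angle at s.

Alternate interior angles are equal: 56 degrees.

56 degrees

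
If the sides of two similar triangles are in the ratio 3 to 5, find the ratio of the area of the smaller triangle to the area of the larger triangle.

Area scales with the square of linear dimensions. If every length is multiplied by 3/5, then the area is multiplied by (3/5)^2 = 9/25.
The area ratio is 9:25.

9:25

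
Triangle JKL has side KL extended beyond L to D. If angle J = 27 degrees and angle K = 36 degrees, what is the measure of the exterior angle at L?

Exterior angle = 27 + 36 = 63 degrees (exterior angle theorem).

63 degrees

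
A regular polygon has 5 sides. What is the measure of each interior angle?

Each interior angle of a regular n-gon is (n - 2) * 180 / n.
For n = 5: (5 - 2) * 180 / 5 = 540/5 = 108 degrees.

108 degrees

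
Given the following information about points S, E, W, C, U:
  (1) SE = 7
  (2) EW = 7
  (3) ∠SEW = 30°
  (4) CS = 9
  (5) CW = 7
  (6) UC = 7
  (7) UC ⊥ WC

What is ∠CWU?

Step 1: By the law of cosines on triangle WCU: WU² = 7² + 7² − 2·7·7·cos(90°) = 98, so WU = 7·√2.
Step 2: By the inverse law of cosines on triangle CWU: cos(∠CWU) = (7² + (7·√2)² − 7²) / (2·7·7·√2) = 98/138.59 = 0.7071, so ∠CWU = 45°.

Therefore, the measure of angle ∠CWU = 45°.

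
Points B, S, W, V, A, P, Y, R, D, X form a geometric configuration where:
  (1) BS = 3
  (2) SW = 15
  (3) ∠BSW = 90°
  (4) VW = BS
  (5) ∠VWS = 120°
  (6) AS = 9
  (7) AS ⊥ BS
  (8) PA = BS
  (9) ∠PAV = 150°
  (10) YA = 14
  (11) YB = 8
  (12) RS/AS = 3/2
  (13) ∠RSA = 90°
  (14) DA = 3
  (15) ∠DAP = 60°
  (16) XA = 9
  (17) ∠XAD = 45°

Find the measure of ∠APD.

From the given relations: PA = BS = 3.
Step 1: By the law of cosines on triangle PAD: PD² = 3² + 3² − 2·3·3·cos(60°) = 9, so PD = 3.
Step 2: By the inverse law of cosines on triangle APD: cos(∠APD) = (3² + 3² − 3²) / (2·3·3) = 9/18 = 0.5, so ∠APD = 60°.

Therefore, the measure of angle ∠APD = 60°.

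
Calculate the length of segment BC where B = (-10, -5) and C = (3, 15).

d = sqrt((13)^2 + (20)^2) = sqrt(569)

sqrt(569)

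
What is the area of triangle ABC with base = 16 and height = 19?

A triangle's area is half the area of a rectangle with the same base and height.
Area = (1/2) * 16 * 19 = 152.

152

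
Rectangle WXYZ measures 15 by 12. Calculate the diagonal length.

Using the Pythagorean theorem:
d² = 15² + 12² = 225 + 144 = 369
d = sqrt(369) = 3*sqrt(41)

3*sqrt(41)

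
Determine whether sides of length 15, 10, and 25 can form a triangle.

Check the triangle inequality: 15 + 10 = 25 ≤ 25.
Since the sum of two sides does not exceed the third, no triangle can be formed.

No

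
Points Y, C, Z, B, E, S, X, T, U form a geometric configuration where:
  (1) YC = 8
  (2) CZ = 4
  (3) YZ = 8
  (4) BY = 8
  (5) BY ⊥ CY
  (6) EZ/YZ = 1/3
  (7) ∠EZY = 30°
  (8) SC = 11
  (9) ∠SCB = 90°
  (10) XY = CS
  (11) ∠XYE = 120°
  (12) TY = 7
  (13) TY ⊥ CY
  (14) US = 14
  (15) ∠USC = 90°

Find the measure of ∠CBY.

Step 1: By the law of cosines on triangle BYC: BC² = 8² + 8² − 2·8·8·cos(90°) = 128, so BC = 8·√2.
Step 2: By the inverse law of cosines on triangle CBY: cos(∠CBY) = ((8·√2)² + 8² − 8²) / (2·8·√2·8) = 128/181.02 = 0.7071, so ∠CBY = 45°.

Therefore, the measure of angle ∠CBY = 45°.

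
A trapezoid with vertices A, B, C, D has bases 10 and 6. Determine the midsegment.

The midsegment (median) of a trapezoid connects the midpoints of the non-parallel sides.
Its length is the average of the two bases: (10 + 6) / 2 = 8.

8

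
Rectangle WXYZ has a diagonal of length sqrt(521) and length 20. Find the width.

Using the Pythagorean theorem: d^2 = a^2 + b^2
b^2 = d^2 - a^2
b^2 = 521 - 400
b^2 = 121
b = sqrt(121) = 11

11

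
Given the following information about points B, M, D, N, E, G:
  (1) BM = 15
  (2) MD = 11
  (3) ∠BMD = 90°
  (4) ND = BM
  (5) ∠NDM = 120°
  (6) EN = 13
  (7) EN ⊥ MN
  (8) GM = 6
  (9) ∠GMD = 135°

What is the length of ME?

From the given relations: ND = BM = 15.
Step 1: By the law of cosines on triangle NDM: NM² = 15² + 11² − 2·15·11·cos(120°) = 511, so NM ≈ 22.61.
Step 2: By the law of cosines on triangle MNE: ME² = 22.61² + 13² − 2·22.61·13·cos(90°) = 680, so ME = 2·√170.

Therefore, the length of ME = 2·√170.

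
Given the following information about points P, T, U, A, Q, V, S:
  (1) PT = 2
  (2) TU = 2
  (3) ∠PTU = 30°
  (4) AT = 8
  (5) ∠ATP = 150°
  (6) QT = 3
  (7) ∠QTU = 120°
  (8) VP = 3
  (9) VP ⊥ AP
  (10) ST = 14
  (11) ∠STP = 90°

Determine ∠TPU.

Step 1: By the law of cosines on triangle PTU: PU² = 2² + 2² − 2·2·2·cos(30°) = 1.07, so PU ≈ 1.04.
Step 2: By the inverse law of cosines on triangle TPU: cos(∠TPU) = (2² + 1.04² − 2²) / (2·2·1.04) = 1.07/4.14 = 0.2588, so ∠TPU = 75°.

Therefore, the measure of angle ∠TPU = 75°.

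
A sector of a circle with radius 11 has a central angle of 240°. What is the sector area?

Sector area = πr² × θ/360
= π × 11² × 2/3
= π × 121 × 2/3
= 242*pi/3

242*pi/3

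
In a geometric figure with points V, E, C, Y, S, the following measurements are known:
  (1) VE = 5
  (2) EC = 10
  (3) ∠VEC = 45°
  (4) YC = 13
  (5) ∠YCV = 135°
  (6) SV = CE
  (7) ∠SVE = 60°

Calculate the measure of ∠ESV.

From the given relations: SV = CE = 10.
Step 1: By the law of cosines on triangle SVE: SE² = 10² + 5² − 2·10·5·cos(60°) = 75, so SE = 5·√3.
Step 2: By the inverse law of cosines on triangle ESV: cos(∠ESV) = ((5·√3)² + 10² − 5²) / (2·5·√3·10) = 150/173.21 = 0.866, so ∠ESV = 30°.

Therefore, the measure of angle ∠ESV = 30°.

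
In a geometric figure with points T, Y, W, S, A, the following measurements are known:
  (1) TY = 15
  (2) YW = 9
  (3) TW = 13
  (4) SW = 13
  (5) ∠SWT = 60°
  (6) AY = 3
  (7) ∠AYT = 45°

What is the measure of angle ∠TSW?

Step 1: By the law of cosines on triangle SWT: ST² = 13² + 13² − 2·13·13·cos(60°) = 169, so ST = 13.
Step 2: By the inverse law of cosines on triangle TSW: cos(∠TSW) = (13² + 13² − 13²) / (2·13·13) = 169/338 = 0.5, so ∠TSW = 60°.

Therefore, the measure of angle ∠TSW = 60°.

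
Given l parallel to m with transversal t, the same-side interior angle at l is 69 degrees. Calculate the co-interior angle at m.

Co-interior (same-side interior) angles are between the parallel lines on the same side of the transversal.
Unlike corresponding or alternate interior angles, they are supplementary rather than equal.
So the angle = 180 - 69 = 111 degrees.

111 degrees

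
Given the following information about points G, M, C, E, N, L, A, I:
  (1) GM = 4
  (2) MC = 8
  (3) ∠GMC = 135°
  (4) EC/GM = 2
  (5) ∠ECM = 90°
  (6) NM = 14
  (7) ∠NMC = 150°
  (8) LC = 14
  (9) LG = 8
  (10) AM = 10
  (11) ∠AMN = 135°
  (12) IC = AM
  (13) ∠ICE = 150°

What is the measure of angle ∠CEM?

From the given relations: EC = 2·GM = 2·4 = 8.
Step 1: By the law of cosines on triangle ECM: EM² = 8² + 8² − 2·8·8·cos(90°) = 128, so EM = 8·√2.
Step 2: By the inverse law of cosines on triangle CEM: cos(∠CEM) = (8² + (8·√2)² − 8²) / (2·8·8·√2) = 128/181.02 = 0.7071, so ∠CEM = 45°.

Therefore, the measure of angle ∠CEM = 45°.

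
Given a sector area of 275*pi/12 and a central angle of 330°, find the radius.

r² = 360 × 275*pi/12 / (π × 330) = 25, so r = 5.

5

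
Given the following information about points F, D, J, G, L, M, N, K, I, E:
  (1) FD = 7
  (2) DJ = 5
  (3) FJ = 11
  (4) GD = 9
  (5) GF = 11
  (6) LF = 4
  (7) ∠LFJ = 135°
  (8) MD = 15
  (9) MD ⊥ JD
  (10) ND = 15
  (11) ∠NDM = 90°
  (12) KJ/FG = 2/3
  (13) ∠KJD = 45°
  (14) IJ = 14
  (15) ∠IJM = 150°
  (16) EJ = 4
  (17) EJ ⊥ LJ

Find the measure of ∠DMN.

Step 1: By the law of cosines on triangle MDN: MN² = 15² + 15² − 2·15·15·cos(90°) = 450, so MN = 15·√2.
Step 2: By the inverse law of cosines on triangle DMN: cos(∠DMN) = (15² + (15·√2)² − 15²) / (2·15·15·√2) = 450/636.4 = 0.7071, so ∠DMN = 45°.

Therefore, the measure of angle ∠DMN = 45°.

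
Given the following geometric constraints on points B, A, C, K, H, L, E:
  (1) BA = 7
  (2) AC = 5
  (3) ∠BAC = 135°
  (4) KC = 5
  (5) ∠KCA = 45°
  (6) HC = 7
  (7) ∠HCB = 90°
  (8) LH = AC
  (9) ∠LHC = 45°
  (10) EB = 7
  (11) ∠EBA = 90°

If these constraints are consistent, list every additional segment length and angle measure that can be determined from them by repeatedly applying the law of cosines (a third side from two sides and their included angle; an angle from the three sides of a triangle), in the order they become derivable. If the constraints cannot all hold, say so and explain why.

The constraints are consistent. Derivable facts, in order:
After 1 step:
- AE = 7·√2
- AK ≈ 3.83
- BC ≈ 11.11
- CL ≈ 4.95
After 2 steps:
- BH ≈ 13.13
- ∠ABC = 18.55°
- ∠ACB = 26.45°
- ∠AEB = 45°
- ∠AKC = 67.5°
- ∠BAE = 45°
- ∠CAK = 67.5°
- ∠CLH = 89.42°
- ∠HCL = 45.58°
After 3 steps:
- ∠BHC = 57.79°
- ∠CBH = 32.21°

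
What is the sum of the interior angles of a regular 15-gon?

The sum of interior angles of an n-sided polygon is (n - 2) * 180.
For n = 15: (15 - 2) * 180 = 13 * 180 = 2340 degrees.

2340 degrees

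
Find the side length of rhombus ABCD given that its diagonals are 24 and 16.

The diagonals of a rhombus bisect each other at right angles.
Half-diagonals: 24/2 = 12 and 16/2 = 8
side = sqrt(12^2 + 8^2)
side = sqrt(144 + 64)
side = sqrt(208) = 4*sqrt(13)

4*sqrt(13)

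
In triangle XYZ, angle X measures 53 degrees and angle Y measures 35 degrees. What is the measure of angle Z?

Let angle Z = x. Then 53 + 35 + x = 180.
x = 180 - 88 = 92 degrees.

92 degrees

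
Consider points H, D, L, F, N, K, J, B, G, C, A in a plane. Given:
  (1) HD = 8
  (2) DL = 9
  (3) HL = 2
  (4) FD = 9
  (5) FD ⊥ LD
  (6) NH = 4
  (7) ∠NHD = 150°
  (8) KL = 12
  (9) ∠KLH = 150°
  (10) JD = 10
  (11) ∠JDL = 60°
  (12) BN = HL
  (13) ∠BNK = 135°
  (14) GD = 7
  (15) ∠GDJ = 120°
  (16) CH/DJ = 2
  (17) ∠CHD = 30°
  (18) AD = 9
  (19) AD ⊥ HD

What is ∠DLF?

Step 1: By the law of cosines on triangle LDF: LF² = 9² + 9² − 2·9·9·cos(90°) = 162, so LF = 9·√2.
Step 2: By the inverse law of cosines on triangle DLF: cos(∠DLF) = (9² + (9·√2)² − 9²) / (2·9·9·√2) = 162/229.1 = 0.7071, so ∠DLF = 45°.

Therefore, the measure of angle ∠DLF = 45°.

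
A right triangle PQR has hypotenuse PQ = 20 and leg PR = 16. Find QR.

By the Pythagorean theorem: QR^2 = PQ^2 - PR^2
QR^2 = 20^2 - 16^2 = 400 - 256 = 144
QR = sqrt(144) = 12

12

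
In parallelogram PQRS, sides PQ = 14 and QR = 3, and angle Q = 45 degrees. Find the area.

The area of a parallelogram equals the product of two adjacent sides times the sine of the included angle.
This is because the height equals 3 * sin(45°) = 3*sqrt(2)/2.
Area = 14 * 3*sqrt(2)/2 = 21*sqrt(2)

21*sqrt(2)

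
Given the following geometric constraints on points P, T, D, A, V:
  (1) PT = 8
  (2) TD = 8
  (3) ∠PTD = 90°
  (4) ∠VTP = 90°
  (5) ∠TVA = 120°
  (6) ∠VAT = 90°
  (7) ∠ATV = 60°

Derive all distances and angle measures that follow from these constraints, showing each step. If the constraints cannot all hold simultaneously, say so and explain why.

These constraints are not satisfiable: (5), (6) and (7) are the three interior angles of triangle TVA, which must sum to 180°, but 120° + 90° + 60° = 270°. No planar figure meets all of them, so nothing further can be derived.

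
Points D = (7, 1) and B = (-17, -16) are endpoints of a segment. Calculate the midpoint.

The midpoint is the average of the coordinates:
x: (7 + -17)/2 = -5
y: (1 + -16)/2 = -15/2
Midpoint = (-5, -15/2)

(-5, -15/2)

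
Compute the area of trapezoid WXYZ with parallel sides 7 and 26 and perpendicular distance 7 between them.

Area = (7 + 26) * 7 / 2 = 231 / 2 = 231/2

231/2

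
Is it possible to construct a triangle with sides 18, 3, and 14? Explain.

The longest side is 18. The other two sides sum to 3 + 14 = 17.
Since 17 ≤ 18, the two shorter sides cannot reach around to close the triangle.

No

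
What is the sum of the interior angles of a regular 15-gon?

The sum of interior angles of an n-sided polygon is (n - 2) * 180.
For n = 15: (15 - 2) * 180 = 13 * 180 = 2340 degrees.

2340 degrees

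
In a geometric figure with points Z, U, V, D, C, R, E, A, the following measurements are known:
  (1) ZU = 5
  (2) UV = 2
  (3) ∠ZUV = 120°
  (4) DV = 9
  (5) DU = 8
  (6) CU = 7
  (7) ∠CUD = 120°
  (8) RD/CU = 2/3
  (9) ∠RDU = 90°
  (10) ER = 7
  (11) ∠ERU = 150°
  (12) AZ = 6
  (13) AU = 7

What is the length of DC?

Step 1: By the law of cosines on triangle DUC: DC² = 8² + 7² − 2·8·7·cos(120°) = 169, so DC = 13.

Therefore, the length of DC = 13.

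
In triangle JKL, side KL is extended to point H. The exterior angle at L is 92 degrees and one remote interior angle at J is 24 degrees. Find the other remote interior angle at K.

By the exterior angle theorem: exterior angle = sum of remote interior angles.
92 = 24 + angle K
angle K = 92 - 24 = 68 degrees

68 degrees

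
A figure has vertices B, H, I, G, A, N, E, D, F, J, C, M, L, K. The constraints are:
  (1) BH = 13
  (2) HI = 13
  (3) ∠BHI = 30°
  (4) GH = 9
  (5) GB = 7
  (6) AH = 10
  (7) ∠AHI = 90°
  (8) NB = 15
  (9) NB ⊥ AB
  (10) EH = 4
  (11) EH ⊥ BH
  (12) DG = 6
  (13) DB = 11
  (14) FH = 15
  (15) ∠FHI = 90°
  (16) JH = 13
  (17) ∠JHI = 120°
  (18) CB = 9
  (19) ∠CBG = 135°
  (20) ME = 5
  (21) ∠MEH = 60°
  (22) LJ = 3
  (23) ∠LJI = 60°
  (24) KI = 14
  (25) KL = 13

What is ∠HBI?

Step 1: By the law of cosines on triangle BHI: BI² = 13² + 13² − 2·13·13·cos(30°) = 45.28, so BI ≈ 6.73.
Step 2: By the inverse law of cosines on triangle HBI: cos(∠HBI) = (13² + 6.73² − 13²) / (2·13·6.73) = 45.28/174.96 = 0.2588, so ∠HBI = 75°.

Therefore, the measure of angle ∠HBI = 75°.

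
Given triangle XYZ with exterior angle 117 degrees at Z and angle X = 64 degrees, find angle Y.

The exterior angle theorem states that an exterior angle equals the sum of the two non-adjacent interior angles.
So 117 = 64 + angle Y, which gives angle Y = 117 - 64 = 53 degrees.

53 degrees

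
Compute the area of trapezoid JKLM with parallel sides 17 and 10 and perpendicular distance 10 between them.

A trapezoid's area equals the midsegment times the height.
The midsegment is (17 + 10) / 2 = 27/2.
Area = 27/2 * 10 = 135.

135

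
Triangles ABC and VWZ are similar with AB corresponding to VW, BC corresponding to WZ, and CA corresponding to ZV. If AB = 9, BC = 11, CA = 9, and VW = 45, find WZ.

Similar triangles have proportional sides. Setting up the proportion:
VW / AB = WZ / BC
45 / 9 = WZ / 11
WZ = 11 * 45 / 9 = 55.

55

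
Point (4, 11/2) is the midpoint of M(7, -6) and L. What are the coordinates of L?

Using the midpoint formula: M = ((x1 + x2)/2, (y1 + y2)/2)
We know M = (4, 11/2) and M = (7, -6)
For x: 4 = (7 + x2)/2, so x2 = 2*4 - 7 = 1
For y: 11/2 = (-6 + y2)/2, so y2 = 2*11/2 - -6 = 17
L = (1, 17)

(1, 17)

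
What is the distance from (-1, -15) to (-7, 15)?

d = sqrt((-6)^2 + (30)^2) = sqrt(936) = 6*sqrt(26)

6*sqrt(26)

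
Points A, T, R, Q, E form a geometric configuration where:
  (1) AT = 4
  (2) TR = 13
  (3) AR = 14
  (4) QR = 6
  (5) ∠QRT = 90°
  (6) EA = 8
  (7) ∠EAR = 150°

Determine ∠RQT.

Step 1: By the law of cosines on triangle QRT: QT² = 6² + 13² − 2·6·13·cos(90°) = 205, so QT ≈ 14.32.
Step 2: By the inverse law of cosines on triangle RQT: cos(∠RQT) = (6² + 14.32² − 13²) / (2·6·14.32) = 72/171.81 = 0.4191, so ∠RQT = 65.22°.

Therefore, the measure of angle ∠RQT = 65.22°.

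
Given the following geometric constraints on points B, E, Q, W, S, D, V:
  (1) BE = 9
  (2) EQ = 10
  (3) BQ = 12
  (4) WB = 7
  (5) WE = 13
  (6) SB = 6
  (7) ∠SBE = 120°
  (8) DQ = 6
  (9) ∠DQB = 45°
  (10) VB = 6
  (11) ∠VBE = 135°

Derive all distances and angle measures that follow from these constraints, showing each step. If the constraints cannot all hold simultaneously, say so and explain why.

The constraints are consistent.

Step 1: From BQ = 12, QD = 6, and ∠BQD = 45°, by the law of cosines:
  BD² = BQ² + QD² - 2·BQ·QD·cos(45°) = 144 + 36 - 101.8 = 78.18
  BD ≈ 8.84

Step 2: From EB = 9, BS = 6, and ∠EBS = 120°, by the law of cosines:
  ES² = EB² + BS² - 2·EB·BS·cos(120°) = 81 + 36 + 54 = 171
  ES = 3·√19

Step 3: From EB = 9, BV = 6, and ∠EBV = 135°, by the law of cosines:
  EV² = EB² + BV² - 2·EB·BV·cos(135°) = 81 + 36 + 76.37 = 193.4
  EV ≈ 13.91

Step 4: From BE = 9, BQ = 12, EQ = 10, by the inverse law of cosines:
  cos(∠EBQ) = (BE² + BQ² - EQ²) / (2·BE·BQ)
  ∠EBQ = 54.64°

Step 5: From BE = 9, BW = 7, EW = 13, by the inverse law of cosines:
  cos(∠EBW) = (BE² + BW² - EW²) / (2·BE·BW)
  ∠EBW = 108.03°

Step 6: From EB = 9, EQ = 10, BQ = 12, by the inverse law of cosines:
  cos(∠BEQ) = (EB² + EQ² - BQ²) / (2·EB·EQ)
  ∠BEQ = 78.14°

Step 7: From EB = 9, EW = 13, BW = 7, by the inverse law of cosines:
  cos(∠BEW) = (EB² + EW² - BW²) / (2·EB·EW)
  ∠BEW = 30.8°

Step 8: From QB = 12, QE = 10, BE = 9, by the inverse law of cosines:
  cos(∠BQE) = (QB² + QE² - BE²) / (2·QB·QE)
  ∠BQE = 47.22°

Step 9: From WB = 7, WE = 13, BE = 9, by the inverse law of cosines:
  cos(∠BWE) = (WB² + WE² - BE²) / (2·WB·WE)
  ∠BWE = 41.17°

Step 10: From BD = 8.84, BQ = 12, DQ = 6, by the inverse law of cosines:
  cos(∠DBQ) = (BD² + BQ² - DQ²) / (2·BD·BQ)
  ∠DBQ = 28.68°

Step 11: From EB = 9, ES = 3·√19, BS = 6, by the inverse law of cosines:
  cos(∠BES) = (EB² + ES² - BS²) / (2·EB·ES)
  ∠BES = 23.41°

Step 12: From EB = 9, EV = 13.91, BV = 6, by the inverse law of cosines:
  cos(∠BEV) = (EB² + EV² - BV²) / (2·EB·EV)
  ∠BEV = 17.76°

Step 13: From SB = 6, SE = 3·√19, BE = 9, by the inverse law of cosines:
  cos(∠BSE) = (SB² + SE² - BE²) / (2·SB·SE)
  ∠BSE = 36.59°

Step 14: From DB = 8.84, DQ = 6, BQ = 12, by the inverse law of cosines:
  cos(∠BDQ) = (DB² + DQ² - BQ²) / (2·DB·DQ)
  ∠BDQ = 106.32°

Step 15: From VB = 6, VE = 13.91, BE = 9, by the inverse law of cosines:
  cos(∠BVE) = (VB² + VE² - BE²) / (2·VB·VE)
  ∠BVE = 27.24°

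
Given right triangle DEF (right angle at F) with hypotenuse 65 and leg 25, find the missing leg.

By the Pythagorean theorem: EF^2 = DE^2 - DF^2
EF^2 = 65^2 - 25^2 = 4225 - 625 = 3600
EF = sqrt(3600) = 60

60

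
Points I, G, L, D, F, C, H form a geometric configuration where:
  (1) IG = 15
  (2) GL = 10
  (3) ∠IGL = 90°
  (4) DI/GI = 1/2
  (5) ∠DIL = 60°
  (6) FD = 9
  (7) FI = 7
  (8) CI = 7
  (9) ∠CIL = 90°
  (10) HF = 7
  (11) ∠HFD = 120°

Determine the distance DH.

Step 1: By the law of cosines on triangle DFH: DH² = 9² + 7² − 2·9·7·cos(120°) = 193, so DH = √193.

Therefore, the length of DH = √193.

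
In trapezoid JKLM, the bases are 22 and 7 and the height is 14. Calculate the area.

Area of a trapezoid = (base1 + base2) * height / 2
Area = (22 + 7) * 14 / 2
Area = 29 * 14 / 2
Area = 406 / 2
Area = 203

203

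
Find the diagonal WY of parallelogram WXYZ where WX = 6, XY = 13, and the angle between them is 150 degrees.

Using the law of cosines:
d^2 = 6^2 + 13^2 - 2(6)(13)cos(150 degrees)
d^2 = 36 + 169 - 156*-sqrt(3)/2
d^2 = 78*sqrt(3) + 205
d = sqrt(78*sqrt(3) + 205)

sqrt(78*sqrt(3) + 205)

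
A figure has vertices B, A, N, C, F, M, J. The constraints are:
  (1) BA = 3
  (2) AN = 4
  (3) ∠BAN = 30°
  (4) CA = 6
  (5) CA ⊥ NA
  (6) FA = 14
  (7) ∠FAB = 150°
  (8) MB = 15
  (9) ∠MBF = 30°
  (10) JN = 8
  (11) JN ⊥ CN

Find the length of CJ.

Step 1: By the law of cosines on triangle CAN: CN² = 6² + 4² − 2·6·4·cos(90°) = 52, so CN = 2·√13.
Step 2: By the law of cosines on triangle CNJ: CJ² = (2·√13)² + 8² − 2·2·√13·8·cos(90°) = 116, so CJ = 2·√29.

Therefore, the length of CJ = 2·√29.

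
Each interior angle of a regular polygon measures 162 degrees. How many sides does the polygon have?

Each interior angle of a regular n-gon is (n - 2) * 180 / n.
Setting this equal to 162:
(n - 2) * 180 / n = 162
Each exterior angle = 180 - 162 = 18 degrees.
Since exterior angles sum to 360: n = 360 / 18 = 20.

20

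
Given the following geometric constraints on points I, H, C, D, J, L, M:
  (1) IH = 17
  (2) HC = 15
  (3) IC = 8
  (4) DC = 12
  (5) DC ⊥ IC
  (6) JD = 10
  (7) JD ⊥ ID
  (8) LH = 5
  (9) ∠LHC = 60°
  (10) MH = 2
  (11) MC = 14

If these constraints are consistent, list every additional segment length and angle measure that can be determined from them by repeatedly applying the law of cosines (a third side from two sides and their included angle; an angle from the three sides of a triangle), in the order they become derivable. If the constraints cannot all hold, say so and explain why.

The constraints are consistent. Derivable facts, in order:
After 1 step:
- CL = 5·√7
- ID = 4·√13
- ∠CHI = 28.07°
- ∠CHM = 56.63°
- ∠CIH = 61.93°
- ∠CMH = 116.51°
- ∠HCI = 90°
- ∠HCM = 6.85°
After 2 steps:
- IJ = 2·√77
- ∠CDI = 33.69°
- ∠CID = 56.31°
- ∠CLH = 100.89°
- ∠HCL = 19.11°
After 3 steps:
- ∠DIJ = 34.74°
- ∠DJI = 55.26°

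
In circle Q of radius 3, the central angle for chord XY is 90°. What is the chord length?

Chord = 2(3) sin(45°) = 3*sqrt(2)

3*sqrt(2)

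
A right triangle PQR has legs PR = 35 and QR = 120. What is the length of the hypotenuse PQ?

By the Pythagorean theorem: PQ^2 = PR^2 + QR^2
PQ^2 = 35^2 + 120^2 = 1225 + 14400 = 15625
PQ = sqrt(15625) = 125

125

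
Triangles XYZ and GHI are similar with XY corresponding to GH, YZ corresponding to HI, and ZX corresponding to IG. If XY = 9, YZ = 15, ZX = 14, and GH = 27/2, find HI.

Since the triangles are similar, the ratio of corresponding sides is constant.
Scale factor k = GH / XY = 27/2 / 9 = 3/2
HI = k * YZ = 3/2 * 15 = 45/2

45/2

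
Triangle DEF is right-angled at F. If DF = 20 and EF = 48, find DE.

DE = sqrt(20^2 + 48^2) = sqrt(2704) = 52

52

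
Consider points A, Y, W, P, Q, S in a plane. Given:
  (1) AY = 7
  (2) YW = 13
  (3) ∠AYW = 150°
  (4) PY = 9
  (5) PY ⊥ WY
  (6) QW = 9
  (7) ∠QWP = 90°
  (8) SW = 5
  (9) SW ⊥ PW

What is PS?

Step 1: By the law of cosines on triangle PYW: PW² = 9² + 13² − 2·9·13·cos(90°) = 250, so PW = 5·√10.
Step 2: By the law of cosines on triangle PWS: PS² = (5·√10)² + 5² − 2·5·√10·5·cos(90°) = 275, so PS = 5·√11.

Therefore, the length of PS = 5·√11.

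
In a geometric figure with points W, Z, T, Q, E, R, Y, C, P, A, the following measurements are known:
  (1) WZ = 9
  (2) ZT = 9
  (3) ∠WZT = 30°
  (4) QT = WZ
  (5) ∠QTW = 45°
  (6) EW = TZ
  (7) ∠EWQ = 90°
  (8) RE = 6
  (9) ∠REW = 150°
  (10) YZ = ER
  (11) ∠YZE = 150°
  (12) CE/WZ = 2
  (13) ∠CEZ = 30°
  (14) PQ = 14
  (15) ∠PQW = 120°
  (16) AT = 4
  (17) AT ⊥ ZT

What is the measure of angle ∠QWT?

From the given relations: QT = WZ = 9.
Step 1: By the law of cosines on triangle WZT: WT² = 9² + 9² − 2·9·9·cos(30°) = 21.7, so WT ≈ 4.66.
Step 2: By the law of cosines on triangle WTQ: WQ² = 4.66² + 9² − 2·4.66·9·cos(45°) = 43.41, so WQ ≈ 6.59.
Step 3: By the inverse law of cosines on triangle QWT: cos(∠QWT) = (6.59² + 4.66² − 9²) / (2·6.59·4.66) = -15.89/61.39 = -0.2588, so ∠QWT = 105°.

Therefore, the measure of angle ∠QWT = 105°.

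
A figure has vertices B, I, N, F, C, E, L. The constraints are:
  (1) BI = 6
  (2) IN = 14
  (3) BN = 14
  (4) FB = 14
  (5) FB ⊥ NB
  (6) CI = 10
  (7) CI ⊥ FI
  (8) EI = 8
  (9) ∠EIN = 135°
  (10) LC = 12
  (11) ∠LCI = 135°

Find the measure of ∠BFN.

Step 1: By the law of cosines on triangle FBN: FN² = 14² + 14² − 2·14·14·cos(90°) = 392, so FN = 14·√2.
Step 2: By the inverse law of cosines on triangle BFN: cos(∠BFN) = (14² + (14·√2)² − 14²) / (2·14·14·√2) = 392/554.37 = 0.7071, so ∠BFN = 45°.

Therefore, the measure of angle ∠BFN = 45°.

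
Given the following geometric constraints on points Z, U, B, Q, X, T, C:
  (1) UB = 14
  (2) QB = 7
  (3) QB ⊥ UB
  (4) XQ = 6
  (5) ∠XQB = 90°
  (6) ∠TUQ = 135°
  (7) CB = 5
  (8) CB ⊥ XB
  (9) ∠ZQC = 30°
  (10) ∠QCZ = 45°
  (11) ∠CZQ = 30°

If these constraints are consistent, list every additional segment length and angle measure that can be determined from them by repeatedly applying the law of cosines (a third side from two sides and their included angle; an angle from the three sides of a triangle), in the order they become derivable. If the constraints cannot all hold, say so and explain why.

These constraints are not satisfiable: (9), (10) and (11) are the three interior angles of triangle ZQC, which must sum to 180°, but 30° + 45° + 30° = 105°. No planar figure meets all of them, so nothing further can be derived.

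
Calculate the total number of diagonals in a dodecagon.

Total line segments between 12 vertices = C(12,2) = 66.
Subtract the 12 sides: 66 - 12 = 54 diagonals.

54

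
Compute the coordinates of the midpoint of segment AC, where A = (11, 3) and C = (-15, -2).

M = ((x₁ + x₂)/2, (y₁ + y₂)/2)
= ((11 + -15)/2, (3 + -2)/2)
= (-4/2, 1/2) = (-2, 1/2)

(-2, 1/2)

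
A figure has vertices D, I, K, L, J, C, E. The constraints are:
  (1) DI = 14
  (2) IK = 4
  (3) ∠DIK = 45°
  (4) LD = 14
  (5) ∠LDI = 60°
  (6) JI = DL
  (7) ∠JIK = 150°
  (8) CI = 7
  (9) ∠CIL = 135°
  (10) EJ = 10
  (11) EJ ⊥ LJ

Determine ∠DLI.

Step 1: By the law of cosines on triangle LDI: LI² = 14² + 14² − 2·14·14·cos(60°) = 196, so LI = 14.
Step 2: By the inverse law of cosines on triangle DLI: cos(∠DLI) = (14² + 14² − 14²) / (2·14·14) = 196/392 = 0.5, so ∠DLI = 60°.

Therefore, the measure of angle ∠DLI = 60°.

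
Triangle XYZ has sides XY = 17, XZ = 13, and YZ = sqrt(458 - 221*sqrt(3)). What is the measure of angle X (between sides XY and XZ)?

By the inverse law of cosines: cos(X) = (XY² + XZ² - YZ²) / (2 × XY × XZ)
cos(X) = (17² + 13² - (sqrt(458 - 221*sqrt(3)))²) / (2 × 17 × 13)
cos(X) = (289 + 169 - (458 - 221*sqrt(3))) / 442
cos(X) = sqrt(3)/2
X = arccos(sqrt(3)/2) = 30°

30°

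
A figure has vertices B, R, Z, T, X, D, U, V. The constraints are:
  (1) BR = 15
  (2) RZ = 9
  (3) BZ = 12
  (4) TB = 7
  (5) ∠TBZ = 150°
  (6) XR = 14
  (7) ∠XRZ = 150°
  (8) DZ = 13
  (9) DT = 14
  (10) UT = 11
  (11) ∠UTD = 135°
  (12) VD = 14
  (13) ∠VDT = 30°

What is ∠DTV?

Step 1: By the law of cosines on triangle TDV: TV² = 14² + 14² − 2·14·14·cos(30°) = 52.52, so TV ≈ 7.25.
Step 2: By the inverse law of cosines on triangle DTV: cos(∠DTV) = (14² + 7.25² − 14²) / (2·14·7.25) = 52.52/202.91 = 0.2588, so ∠DTV = 75°.

Therefore, the measure of angle ∠DTV = 75°.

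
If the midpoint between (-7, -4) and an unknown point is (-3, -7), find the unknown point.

Using the midpoint formula: M = ((x1 + x2)/2, (y1 + y2)/2)
We know M = (-3, -7) and J = (-7, -4)
For x: -3 = (-7 + x2)/2, so x2 = 2*-3 - -7 = 1
For y: -7 = (-4 + y2)/2, so y2 = 2*-7 - -4 = -10
M = (1, -10)

(1, -10)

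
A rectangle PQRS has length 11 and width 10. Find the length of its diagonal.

A rectangle's diagonal splits it into two right triangles, with the diagonal as the hypotenuse.
By the Pythagorean theorem, d^2 = 11^2 + 10^2 = 221.
Therefore d = sqrt(221).

sqrt(221)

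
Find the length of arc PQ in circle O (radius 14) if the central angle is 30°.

Arc length = 2π(14)(1/12) = 7*pi/3

7*pi/3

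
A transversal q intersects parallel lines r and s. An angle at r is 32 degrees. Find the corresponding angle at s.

Corresponding angles formed by parallel lines and a transversal are equal.
The given angle is 32 degrees.
The corresponding angle = 32 degrees.

32 degrees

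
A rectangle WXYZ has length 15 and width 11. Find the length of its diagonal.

d = sqrt(15^2 + 11^2) = sqrt(346)

sqrt(346)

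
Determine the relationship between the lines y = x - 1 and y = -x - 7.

Slope of line 1: m1 = 1
Slope of line 2: m2 = -1
Two lines are perpendicular when the product of their slopes is -1 (negative reciprocals).
m1 * m2 = (1) * (-1) = -1, confirming perpendicularity.

Perpendicular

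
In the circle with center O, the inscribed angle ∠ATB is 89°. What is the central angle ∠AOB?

The inscribed angle theorem states that a central angle is always twice any inscribed angle that subtends the same arc.
Since the inscribed angle is 89°, the central angle = 2 × 89° = 178°.

178°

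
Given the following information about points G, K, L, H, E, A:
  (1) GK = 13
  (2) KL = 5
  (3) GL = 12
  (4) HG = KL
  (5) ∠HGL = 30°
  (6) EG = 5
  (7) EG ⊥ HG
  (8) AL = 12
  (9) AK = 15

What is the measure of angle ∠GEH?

From the given relations: HG = KL = 5.
Step 1: By the law of cosines on triangle EGH: EH² = 5² + 5² − 2·5·5·cos(90°) = 50, so EH = 5·√2.
Step 2: By the inverse law of cosines on triangle GEH: cos(∠GEH) = (5² + (5·√2)² − 5²) / (2·5·5·√2) = 50/70.71 = 0.7071, so ∠GEH = 45°.

Therefore, the measure of angle ∠GEH = 45°.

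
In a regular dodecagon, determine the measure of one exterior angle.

Each exterior angle of a regular n-gon is 360 / n.
For n = 12: 360 / 12 = 30 degrees.

30 degrees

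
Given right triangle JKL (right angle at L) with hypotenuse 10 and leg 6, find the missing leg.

By the Pythagorean theorem: KL^2 = JK^2 - JL^2
KL^2 = 10^2 - 6^2 = 100 - 36 = 64
KL = sqrt(64) = 8

8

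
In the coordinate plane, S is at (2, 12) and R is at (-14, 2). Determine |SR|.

d = sqrt((-16)^2 + (-10)^2) = sqrt(356) = 2*sqrt(89)

2*sqrt(89)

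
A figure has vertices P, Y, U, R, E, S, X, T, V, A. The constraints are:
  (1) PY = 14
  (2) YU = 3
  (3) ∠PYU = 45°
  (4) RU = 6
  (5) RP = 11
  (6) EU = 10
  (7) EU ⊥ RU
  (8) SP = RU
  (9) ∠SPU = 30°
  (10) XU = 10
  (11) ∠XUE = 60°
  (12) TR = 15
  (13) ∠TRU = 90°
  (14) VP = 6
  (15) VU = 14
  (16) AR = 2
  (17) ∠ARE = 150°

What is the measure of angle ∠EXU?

Step 1: By the law of cosines on triangle XUE: XE² = 10² + 10² − 2·10·10·cos(60°) = 100, so XE = 10.
Step 2: By the inverse law of cosines on triangle EXU: cos(∠EXU) = (10² + 10² − 10²) / (2·10·10) = 100/200 = 0.5, so ∠EXU = 60°.

Therefore, the measure of angle ∠EXU = 60°.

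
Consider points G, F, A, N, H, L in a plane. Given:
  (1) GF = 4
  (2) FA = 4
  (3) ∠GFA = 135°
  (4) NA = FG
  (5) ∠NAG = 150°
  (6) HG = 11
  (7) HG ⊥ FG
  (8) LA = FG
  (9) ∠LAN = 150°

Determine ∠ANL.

From the given relations: NA = FG = 4; LA = FG = 4.
Step 1: By the law of cosines on triangle NAL: NL² = 4² + 4² − 2·4·4·cos(150°) = 59.71, so NL ≈ 7.73.
Step 2: By the inverse law of cosines on triangle ANL: cos(∠ANL) = (4² + 7.73² − 4²) / (2·4·7.73) = 59.71/61.82 = 0.9659, so ∠ANL = 15°.

Therefore, the measure of angle ∠ANL = 15°.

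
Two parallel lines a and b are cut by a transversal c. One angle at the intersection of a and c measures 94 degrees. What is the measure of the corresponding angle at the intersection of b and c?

Corresponding angles are equal: 94 degrees.

94 degrees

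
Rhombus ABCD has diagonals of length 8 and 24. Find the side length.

Half-diagonals are 4 and 12. side = sqrt(4^2 + 12^2) = sqrt(160) = 4*sqrt(10)

4*sqrt(10)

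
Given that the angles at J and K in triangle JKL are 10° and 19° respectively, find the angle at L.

The interior angles sum to 180°: angle L = 180 - 10 - 19 = 151°.
The triangle is obtuse (angles 10°, 19°, 151°).

151 degrees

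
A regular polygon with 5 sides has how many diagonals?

Each of the 5 vertices connects to 2 non-adjacent vertices via diagonals.
Total connections = 5 × 2 = 10, but each diagonal is counted twice.
Number of diagonals = 10 / 2 = 5.

5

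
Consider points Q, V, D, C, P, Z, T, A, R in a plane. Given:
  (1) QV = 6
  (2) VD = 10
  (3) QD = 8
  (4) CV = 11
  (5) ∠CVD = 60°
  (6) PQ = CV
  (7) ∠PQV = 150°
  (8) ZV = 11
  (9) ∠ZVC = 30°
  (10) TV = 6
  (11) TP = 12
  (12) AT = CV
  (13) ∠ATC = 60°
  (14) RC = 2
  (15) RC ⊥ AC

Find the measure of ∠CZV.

Step 1: By the law of cosines on triangle ZVC: ZC² = 11² + 11² − 2·11·11·cos(30°) = 32.42, so ZC ≈ 5.69.
Step 2: By the inverse law of cosines on triangle CZV: cos(∠CZV) = (5.69² + 11² − 11²) / (2·5.69·11) = 32.42/125.27 = 0.2588, so ∠CZV = 75°.

Therefore, the measure of angle ∠CZV = 75°.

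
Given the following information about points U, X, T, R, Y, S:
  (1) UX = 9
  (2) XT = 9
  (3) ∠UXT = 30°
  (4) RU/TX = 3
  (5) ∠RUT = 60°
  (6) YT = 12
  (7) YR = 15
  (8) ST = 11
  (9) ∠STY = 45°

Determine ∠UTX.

Step 1: By the law of cosines on triangle TXU: TU² = 9² + 9² − 2·9·9·cos(30°) = 21.7, so TU ≈ 4.66.
Step 2: By the inverse law of cosines on triangle UTX: cos(∠UTX) = (4.66² + 9² − 9²) / (2·4.66·9) = 21.7/83.86 = 0.2588, so ∠UTX = 75°.

Therefore, the measure of angle ∠UTX = 75°.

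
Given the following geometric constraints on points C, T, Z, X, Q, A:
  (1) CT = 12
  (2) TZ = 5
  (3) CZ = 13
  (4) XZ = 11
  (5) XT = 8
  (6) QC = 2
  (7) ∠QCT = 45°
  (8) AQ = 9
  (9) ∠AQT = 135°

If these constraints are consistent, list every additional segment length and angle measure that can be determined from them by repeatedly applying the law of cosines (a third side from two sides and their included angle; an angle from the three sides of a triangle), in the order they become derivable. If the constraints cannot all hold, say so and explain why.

The constraints are consistent. Derivable facts, in order:
After 1 step:
- TQ ≈ 10.68
- ∠CTZ = 90°
- ∠CZT = 67.38°
- ∠TCZ = 22.62°
- ∠TXZ = 24.62°
- ∠TZX = 41.8°
- ∠XTZ = 113.58°
After 2 steps:
- TA ≈ 18.19
- ∠CQT = 127.39°
- ∠CTQ = 7.61°
After 3 steps:
- ∠ATQ = 20.48°
- ∠QAT = 24.52°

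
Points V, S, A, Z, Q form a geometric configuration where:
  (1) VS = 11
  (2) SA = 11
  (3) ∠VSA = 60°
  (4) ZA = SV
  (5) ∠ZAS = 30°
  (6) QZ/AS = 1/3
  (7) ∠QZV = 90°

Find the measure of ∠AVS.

Step 1: By the law of cosines on triangle VSA: VA² = 11² + 11² − 2·11·11·cos(60°) = 121, so VA = 11.
Step 2: By the inverse law of cosines on triangle AVS: cos(∠AVS) = (11² + 11² − 11²) / (2·11·11) = 121/242 = 0.5, so ∠AVS = 60°.

Therefore, the measure of angle ∠AVS = 60°.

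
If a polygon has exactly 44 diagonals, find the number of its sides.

Using d = n(n - 3)/2, we solve 44 = n(n - 3)/2.
So n(n - 3) = 88.
Testing n = 11: 11 * 8 = 88 = 88. Correct.
The polygon has 11 sides.

11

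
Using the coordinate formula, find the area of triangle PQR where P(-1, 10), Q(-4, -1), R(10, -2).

The Shoelace formula computes the area from vertex coordinates by summing cross products.
For vertices (-1,10), (-4,-1), (10,-2):
Signed sum = -1*-1 - -4*10 + -4*-2 - 10*-1 + 10*10 - -1*-2
= 41 + 18 + 98 = 157
Area = (1/2)|157| = 157/2.

157/2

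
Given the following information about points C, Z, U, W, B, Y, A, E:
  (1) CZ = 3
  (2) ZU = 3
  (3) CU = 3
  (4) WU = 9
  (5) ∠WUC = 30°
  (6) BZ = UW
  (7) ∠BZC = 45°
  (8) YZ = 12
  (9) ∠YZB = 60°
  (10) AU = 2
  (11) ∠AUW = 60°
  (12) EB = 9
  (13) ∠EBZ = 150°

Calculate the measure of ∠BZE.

From the given relations: BZ = UW = 9.
Step 1: By the law of cosines on triangle ZBE: ZE² = 9² + 9² − 2·9·9·cos(150°) = 302.3, so ZE ≈ 17.39.
Step 2: By the inverse law of cosines on triangle BZE: cos(∠BZE) = (9² + 17.39² − 9²) / (2·9·17.39) = 302.3/312.96 = 0.9659, so ∠BZE = 15°.

Therefore, the measure of angle ∠BZE = 15°.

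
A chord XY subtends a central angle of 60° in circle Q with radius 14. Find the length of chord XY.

Chord length = 2r sin(θ/2)
= 2 × 14 × sin(60°/2)
= 2 × 14 × sin(30°)
= 14

14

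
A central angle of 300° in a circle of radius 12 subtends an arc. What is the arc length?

Arc length = 2π(12)(5/6) = 20*pi

20*pi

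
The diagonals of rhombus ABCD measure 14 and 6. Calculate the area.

Area = (14 * 6) / 2 = 84 / 2 = 42

42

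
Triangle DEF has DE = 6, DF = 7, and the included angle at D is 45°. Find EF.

When two sides and the included angle are known, the law of cosines gives the third side.
c^2 = a^2 + b^2 - 2ab cos(C) generalizes the Pythagorean theorem to non-right triangles.
Here: EF^2 = 36 + 49 - 84*(sqrt(2)/2) = 85 - 42*sqrt(2)
EF = sqrt(85 - 42*sqrt(2))

sqrt(85 - 42*sqrt(2))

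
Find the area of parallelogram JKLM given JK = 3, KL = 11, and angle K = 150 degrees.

Area = 3 * 11 * sin(150°) = 33 * 1/2 = 33/2

33/2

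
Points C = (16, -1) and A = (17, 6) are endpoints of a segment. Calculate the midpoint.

The midpoint is the point halfway along the segment.
Move half the horizontal distance: 16 + (17 - 16)/2 = 16 + 1/2 = 33/2
Move half the vertical distance: -1 + (6 - -1)/2 = -1 + 7/2 = 5/2
Midpoint = (33/2, 5/2)

(33/2, 5/2)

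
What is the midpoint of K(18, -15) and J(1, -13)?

M = ((x₁ + x₂)/2, (y₁ + y₂)/2)
= ((18 + 1)/2, (-15 + -13)/2)
= (19/2, -28/2) = (19/2, -14)

(19/2, -14)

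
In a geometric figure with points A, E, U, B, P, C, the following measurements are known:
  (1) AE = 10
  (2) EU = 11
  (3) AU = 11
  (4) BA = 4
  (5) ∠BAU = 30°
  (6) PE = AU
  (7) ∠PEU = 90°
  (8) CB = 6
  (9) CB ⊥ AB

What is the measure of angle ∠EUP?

From the given relations: PE = AU = 11.
Step 1: By the law of cosines on triangle UEP: UP² = 11² + 11² − 2·11·11·cos(90°) = 242, so UP = 11·√2.
Step 2: By the inverse law of cosines on triangle EUP: cos(∠EUP) = (11² + (11·√2)² − 11²) / (2·11·11·√2) = 242/342.24 = 0.7071, so ∠EUP = 45°.

Therefore, the measure of angle ∠EUP = 45°.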